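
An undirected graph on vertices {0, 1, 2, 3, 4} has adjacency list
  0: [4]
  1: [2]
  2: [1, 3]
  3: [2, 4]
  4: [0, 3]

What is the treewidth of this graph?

A width-1 tree decomposition is:
Bags: B1 = {0, 4}  B2 = {3, 4}  B3 = {2, 3}  B4 = {1, 2}
Tree: B1–B2, B2–B3, B3–B4
Each bag holds 2 vertices, so the decomposition has width 1, which upper-bounds the treewidth. Since G has at least one edge (e.g. 0–4), it is not an edgeless graph, so tw(G) ≥ 1. Hence tw(G) = 1 exactly.

1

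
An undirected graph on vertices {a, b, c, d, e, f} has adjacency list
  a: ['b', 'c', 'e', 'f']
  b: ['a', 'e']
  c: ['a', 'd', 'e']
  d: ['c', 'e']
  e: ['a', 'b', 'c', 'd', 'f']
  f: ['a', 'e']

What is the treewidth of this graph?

2

A width-2 tree decomposition is:
Bags: B1 = {a, b, e}  B2 = {a, e, f}  B3 = {a, c, e}  B4 = {c, d, e}
Tree: B1–B2, B1–B3, B3–B4
Every bag has size at most 3, so the width is 3 − 1 = 2 and tw(G) ≤ 2. Conversely, {c, d, e} is a clique of size 3, and the vertices of any clique must share a bag in every tree decomposition; so some bag has ≥ 3 vertices and tw(G) ≥ 2. The upper and lower bounds meet at 2, so that is the treewidth.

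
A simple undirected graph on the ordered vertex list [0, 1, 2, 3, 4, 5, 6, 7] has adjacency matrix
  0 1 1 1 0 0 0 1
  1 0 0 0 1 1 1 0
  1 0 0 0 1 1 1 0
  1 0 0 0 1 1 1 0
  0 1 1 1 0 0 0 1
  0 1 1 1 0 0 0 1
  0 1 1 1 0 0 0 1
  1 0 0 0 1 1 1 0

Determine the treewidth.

4

A width-4 tree decomposition is:
Bags: B1 = {1, 2, 3, 6, 7}  B2 = {0, 1, 2, 3, 7}  B3 = {1, 2, 3, 5, 7}  B4 = {1, 2, 3, 4, 7}
Tree: B1–B2, B2–B3, B3–B4
The largest bag has 5 vertices, giving width 4; this decomposition certifies tw(G) ≤ 4. For the lower bound: the 5 vertex sets {1,6}, {0,2}, {5,7}, {3}, {4} are disjoint, each induces a connected subgraph, and every pair is joined by at least one edge of G. Contracting each set to a single vertex therefore yields K_{5} as a minor, and since treewidth is minor-monotone, tw(G) ≥ tw(K_{5}) = 4. Combining the bounds, tw(G) = 4.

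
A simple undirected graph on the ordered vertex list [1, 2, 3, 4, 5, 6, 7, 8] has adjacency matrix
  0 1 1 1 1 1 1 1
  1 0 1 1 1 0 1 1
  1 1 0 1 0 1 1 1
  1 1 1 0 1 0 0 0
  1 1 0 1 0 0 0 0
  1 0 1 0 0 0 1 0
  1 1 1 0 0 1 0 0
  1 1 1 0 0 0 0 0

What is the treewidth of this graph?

3

A width-3 tree decomposition is:
Bags: B1 = {1, 2, 3, 8}  B2 = {1, 2, 3, 7}  B3 = {1, 2, 3, 4}  B4 = {1, 3, 6, 7}  B5 = {1, 2, 4, 5}
Tree: B1–B2, B1–B3, B2–B4, B3–B5
Each bag holds 4 vertices, so the decomposition has width 3, which upper-bounds the treewidth. Conversely, {1, 2, 3, 8} is a clique of size 4, and the vertices of any clique must share a bag in every tree decomposition; so some bag has ≥ 4 vertices and tw(G) ≥ 3. Combining the bounds, tw(G) = 3.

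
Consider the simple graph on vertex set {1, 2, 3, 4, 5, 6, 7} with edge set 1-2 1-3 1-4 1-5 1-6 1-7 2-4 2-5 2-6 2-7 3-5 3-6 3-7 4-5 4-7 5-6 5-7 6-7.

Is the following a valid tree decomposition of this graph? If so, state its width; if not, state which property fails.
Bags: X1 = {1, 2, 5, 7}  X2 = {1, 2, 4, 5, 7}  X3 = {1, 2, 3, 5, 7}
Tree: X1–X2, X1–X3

No — vertex 6 appears in no bag.

A tree decomposition must satisfy three properties: every vertex lies in some bag; for every edge, both endpoints lie together in some bag; and for every vertex, the bags containing it form a connected subtree. Here vertex 6 appears in no bag, so the decomposition is invalid.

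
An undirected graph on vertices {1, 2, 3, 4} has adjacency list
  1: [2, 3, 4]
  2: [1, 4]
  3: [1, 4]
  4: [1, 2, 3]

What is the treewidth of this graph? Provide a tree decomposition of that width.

Treewidth 2.
Bags: B1 = {1, 3, 4}  B2 = {1, 2, 4}
Tree: B1–B2

The largest bag has 3 vertices, giving width 2; this decomposition certifies tw(G) ≤ 2. For the lower bound, the 3 vertices {1, 2, 4} are pairwise adjacent, and any tree decomposition puts a clique entirely inside one bag — forcing width ≥ 2. Combining the bounds, tw(G) = 2.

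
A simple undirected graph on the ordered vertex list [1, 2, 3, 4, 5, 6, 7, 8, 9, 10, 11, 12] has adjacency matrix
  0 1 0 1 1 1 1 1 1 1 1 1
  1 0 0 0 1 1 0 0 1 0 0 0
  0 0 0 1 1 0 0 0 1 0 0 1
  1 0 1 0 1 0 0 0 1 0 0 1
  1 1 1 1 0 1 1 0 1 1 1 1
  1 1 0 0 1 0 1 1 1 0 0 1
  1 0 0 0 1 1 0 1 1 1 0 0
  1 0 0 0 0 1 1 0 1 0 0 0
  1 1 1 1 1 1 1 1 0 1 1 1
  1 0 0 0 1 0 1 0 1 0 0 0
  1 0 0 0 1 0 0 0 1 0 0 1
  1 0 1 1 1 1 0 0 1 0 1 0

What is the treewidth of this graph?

A width-4 tree decomposition is:
Bags: B1 = {1, 4, 5, 9, 12}  B2 = {1, 5, 9, 11, 12}  B3 = {1, 5, 6, 9, 12}  B4 = {1, 5, 6, 7, 9}  B5 = {1, 6, 7, 8, 9}  B6 = {1, 5, 7, 9, 10}  B7 = {3, 4, 5, 9, 12}  B8 = {1, 2, 5, 6, 9}
Tree: B1–B2, B2–B3, B3–B4, B4–B5, B4–B6, B1–B7, B3–B8
Every bag has size at most 5, so the width is 5 − 1 = 4 and tw(G) ≤ 4. On the other hand G contains the 5-clique {1, 6, 7, 8, 9}. A clique must lie in a single bag of any decomposition, so no decomposition can have width below 4. Combining the bounds, tw(G) = 4.

4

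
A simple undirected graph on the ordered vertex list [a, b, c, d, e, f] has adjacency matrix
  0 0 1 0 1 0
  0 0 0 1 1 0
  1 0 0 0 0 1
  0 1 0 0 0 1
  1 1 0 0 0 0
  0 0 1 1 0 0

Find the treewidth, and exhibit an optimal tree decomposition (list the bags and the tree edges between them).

Each bag holds 3 vertices, so the decomposition has width 2, which upper-bounds the treewidth. The edges b–d–f–c–a–e–b form a cycle, so G is not a tree and its treewidth is at least 2. Therefore the treewidth is 2.

Treewidth 2.
One such decomposition:
Bags: B1 = {b, d, f}  B2 = {b, c, f}  B3 = {a, b, c}  B4 = {a, b, e}
Tree: B1–B2, B2–B3, B3–B4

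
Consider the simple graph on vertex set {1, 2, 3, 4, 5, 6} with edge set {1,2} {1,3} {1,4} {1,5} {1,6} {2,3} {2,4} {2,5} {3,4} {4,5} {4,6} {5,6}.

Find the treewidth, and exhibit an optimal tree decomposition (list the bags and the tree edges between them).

The largest bag has 4 vertices, giving width 3; this decomposition certifies tw(G) ≤ 3. For the lower bound, the 4 vertices {1, 2, 3, 4} are pairwise adjacent, and any tree decomposition puts a clique entirely inside one bag — forcing width ≥ 3. Hence tw(G) = 3 exactly.

Treewidth 3.
One optimal decomposition is:
Bags: B1 = {1, 2, 3, 4}  B2 = {1, 2, 4, 5}  B3 = {1, 4, 5, 6}
Tree: B1–B2, B2–B3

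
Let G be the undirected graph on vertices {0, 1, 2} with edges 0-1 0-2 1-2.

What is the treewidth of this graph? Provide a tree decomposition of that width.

Treewidth 2.
Bags: B1 = {0, 1, 2}
Tree: (single bag)

A single bag containing all 3 vertices is trivially a valid decomposition of width 2. Conversely, {0, 1, 2} is a clique of size 3, and the vertices of any clique must share a bag in every tree decomposition; so some bag has ≥ 3 vertices and tw(G) ≥ 2. Combining the bounds, tw(G) = 2.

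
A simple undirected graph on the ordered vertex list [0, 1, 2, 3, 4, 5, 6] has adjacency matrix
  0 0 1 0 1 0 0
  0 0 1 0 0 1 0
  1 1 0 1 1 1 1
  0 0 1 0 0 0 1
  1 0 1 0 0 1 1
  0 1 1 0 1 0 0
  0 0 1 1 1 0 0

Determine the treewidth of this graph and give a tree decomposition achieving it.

Treewidth 2.
One such decomposition:
Bags: B1 = {2, 4, 6}  B2 = {0, 2, 4}  B3 = {2, 3, 6}  B4 = {2, 4, 5}  B5 = {1, 2, 5}
Tree: B1–B2, B1–B3, B2–B4, B4–B5

Each bag holds 3 vertices, so the decomposition has width 2, which upper-bounds the treewidth. Conversely, {1, 2, 5} is a clique of size 3, and the vertices of any clique must share a bag in every tree decomposition; so some bag has ≥ 3 vertices and tw(G) ≥ 2. The upper and lower bounds meet at 2, so that is the treewidth.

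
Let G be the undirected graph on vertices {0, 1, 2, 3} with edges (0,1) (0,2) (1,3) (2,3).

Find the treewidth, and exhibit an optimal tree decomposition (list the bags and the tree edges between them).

Treewidth 2.
One such decomposition:
Bags: B1 = {1, 2, 3}  B2 = {0, 1, 2}
Tree: B1–B2

Every bag has size at most 3, so the width is 3 − 1 = 2 and tw(G) ≤ 2. The edges 2–3–1–0–2 form a cycle, so G is not a tree and its treewidth is at least 2. Hence tw(G) = 2 exactly.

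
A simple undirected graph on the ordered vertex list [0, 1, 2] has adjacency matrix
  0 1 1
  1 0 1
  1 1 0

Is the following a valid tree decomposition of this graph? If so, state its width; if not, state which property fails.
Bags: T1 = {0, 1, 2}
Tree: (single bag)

Yes; width 2.

Every vertex of G appears in some bag (union = {0, 1, 2}); every edge is covered by a bag; and for each vertex v the set of bags containing v is connected in the bag tree. The decomposition is therefore valid. The largest bag has 3 vertices, so the width is 2.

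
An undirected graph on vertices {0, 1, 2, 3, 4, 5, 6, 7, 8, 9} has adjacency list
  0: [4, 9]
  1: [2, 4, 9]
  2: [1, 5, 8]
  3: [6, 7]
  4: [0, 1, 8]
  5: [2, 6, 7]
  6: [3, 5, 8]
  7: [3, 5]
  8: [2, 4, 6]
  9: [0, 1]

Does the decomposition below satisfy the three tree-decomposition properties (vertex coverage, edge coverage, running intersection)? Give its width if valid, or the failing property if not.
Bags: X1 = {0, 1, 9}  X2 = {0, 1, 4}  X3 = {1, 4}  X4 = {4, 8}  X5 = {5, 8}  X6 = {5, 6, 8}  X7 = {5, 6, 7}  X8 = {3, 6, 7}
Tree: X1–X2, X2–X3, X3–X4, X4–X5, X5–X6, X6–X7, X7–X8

No — vertex 2 appears in no bag.

A tree decomposition must satisfy three properties: every vertex lies in some bag; for every edge, both endpoints lie together in some bag; and for every vertex, the bags containing it form a connected subtree. Here vertex 2 appears in no bag, so the decomposition is invalid.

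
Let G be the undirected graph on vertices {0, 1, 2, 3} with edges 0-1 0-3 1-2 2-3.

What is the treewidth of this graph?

A width-2 tree decomposition is:
Bags: B1 = {1, 2, 3}  B2 = {0, 1, 3}
Tree: B1–B2
Each bag holds 3 vertices, so the decomposition has width 2, which upper-bounds the treewidth. The edges 3–2–1–0–3 form a cycle, so G is not a tree and its treewidth is at least 2. Therefore the treewidth is 2.

2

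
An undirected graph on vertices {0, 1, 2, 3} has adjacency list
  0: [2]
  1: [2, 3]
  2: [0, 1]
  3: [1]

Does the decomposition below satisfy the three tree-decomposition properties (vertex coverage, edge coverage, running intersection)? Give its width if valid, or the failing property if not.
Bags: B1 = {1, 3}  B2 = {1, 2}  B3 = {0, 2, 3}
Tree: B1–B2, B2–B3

A tree decomposition must satisfy three properties: every vertex lies in some bag; for every edge, both endpoints lie together in some bag; and for every vertex, the bags containing it form a connected subtree. Here bags containing vertex 3 are not connected in the tree, so the decomposition is invalid.

No — bags containing vertex 3 are not connected in the tree.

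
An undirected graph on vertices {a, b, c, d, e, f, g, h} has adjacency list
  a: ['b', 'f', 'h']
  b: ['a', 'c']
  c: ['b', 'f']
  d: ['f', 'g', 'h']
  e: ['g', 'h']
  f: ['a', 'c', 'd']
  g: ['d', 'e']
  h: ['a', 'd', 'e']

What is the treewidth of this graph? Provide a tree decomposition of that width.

Treewidth 2.
Bags: B1 = {e, g, h}  B2 = {d, g, h}  B3 = {a, d, h}  B4 = {a, d, f}  B5 = {a, b, f}  B6 = {b, c, f}
Tree: B1–B2, B2–B3, B3–B4, B4–B5, B5–B6

Every bag has size at most 3, so the width is 3 − 1 = 2 and tw(G) ≤ 2. Since e–g–d–h–e is a cycle in G, G is not acyclic. Forests are exactly the graphs of treewidth ≤ 1, so tw(G) ≥ 2. Therefore the treewidth is 2.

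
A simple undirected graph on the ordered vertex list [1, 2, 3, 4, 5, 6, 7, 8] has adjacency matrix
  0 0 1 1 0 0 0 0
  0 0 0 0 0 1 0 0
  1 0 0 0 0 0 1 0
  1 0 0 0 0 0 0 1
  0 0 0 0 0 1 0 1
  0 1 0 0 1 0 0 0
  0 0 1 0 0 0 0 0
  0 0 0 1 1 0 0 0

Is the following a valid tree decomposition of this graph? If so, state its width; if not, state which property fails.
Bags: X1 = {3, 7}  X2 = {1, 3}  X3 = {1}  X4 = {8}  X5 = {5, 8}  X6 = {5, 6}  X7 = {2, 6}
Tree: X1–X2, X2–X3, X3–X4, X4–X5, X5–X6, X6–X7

No — vertex 4 appears in no bag.

A tree decomposition must satisfy three properties: every vertex lies in some bag; for every edge, both endpoints lie together in some bag; and for every vertex, the bags containing it form a connected subtree. Here vertex 4 appears in no bag, so the decomposition is invalid.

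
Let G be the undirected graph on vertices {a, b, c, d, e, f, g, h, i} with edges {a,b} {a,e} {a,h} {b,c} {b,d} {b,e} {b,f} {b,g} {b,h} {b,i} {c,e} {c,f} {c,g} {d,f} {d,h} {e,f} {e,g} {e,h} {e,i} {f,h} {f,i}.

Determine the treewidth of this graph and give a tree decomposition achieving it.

Treewidth 3.
Bags: B1 = {b, e, f, h}  B2 = {b, c, e, f}  B3 = {b, e, f, i}  B4 = {b, c, e, g}  B5 = {b, d, f, h}  B6 = {a, b, e, h}
Tree: B1–B2, B2–B3, B2–B4, B1–B5, B1–B6

Every bag has size at most 4, so the width is 4 − 1 = 3 and tw(G) ≤ 3. On the other hand G contains the 4-clique {b, d, f, h}. A clique must lie in a single bag of any decomposition, so no decomposition can have width below 3. Therefore the treewidth is 3.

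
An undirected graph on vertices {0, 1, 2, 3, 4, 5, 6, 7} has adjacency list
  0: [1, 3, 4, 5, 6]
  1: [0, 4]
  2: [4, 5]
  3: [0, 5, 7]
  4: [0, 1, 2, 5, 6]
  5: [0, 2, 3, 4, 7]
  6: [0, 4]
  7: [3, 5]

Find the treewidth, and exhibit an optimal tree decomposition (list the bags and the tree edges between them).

The largest bag has 3 vertices, giving width 2; this decomposition certifies tw(G) ≤ 2. Conversely, {0, 3, 5} is a clique of size 3, and the vertices of any clique must share a bag in every tree decomposition; so some bag has ≥ 3 vertices and tw(G) ≥ 2. Combining the bounds, tw(G) = 2.

Treewidth 2.
One optimal decomposition is:
Bags: B1 = {3, 5, 7}  B2 = {0, 3, 5}  B3 = {0, 4, 5}  B4 = {0, 1, 4}  B5 = {2, 4, 5}  B6 = {0, 4, 6}
Tree: B1–B2, B2–B3, B3–B4, B3–B5, B4–B6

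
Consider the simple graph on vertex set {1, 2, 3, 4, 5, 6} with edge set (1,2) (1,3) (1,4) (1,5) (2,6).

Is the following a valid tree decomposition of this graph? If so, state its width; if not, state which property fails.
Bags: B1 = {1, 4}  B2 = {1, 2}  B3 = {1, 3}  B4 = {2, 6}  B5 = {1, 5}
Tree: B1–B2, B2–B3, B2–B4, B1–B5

Vertex coverage: the bags together contain {1, 2, 3, 4, 5, 6}, the full vertex set. Edge coverage: each edge of G has both endpoints in at least one bag. Running intersection: for every vertex, the bags containing it form a connected subtree. All three properties hold, so this is a valid tree decomposition of width max|bag| − 1 = 1, and hence tw(G) ≤ 1.

Yes; width 1.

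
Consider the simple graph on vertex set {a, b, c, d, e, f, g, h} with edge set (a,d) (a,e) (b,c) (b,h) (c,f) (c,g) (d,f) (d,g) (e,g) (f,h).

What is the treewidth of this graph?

A width-2 tree decomposition is:
Bags: B1 = {a, e, g}  B2 = {a, d, g}  B3 = {c, d, g}  B4 = {c, d, f}  B5 = {b, c, f}  B6 = {b, f, h}
Tree: B1–B2, B2–B3, B3–B4, B4–B5, B5–B6
The largest bag has 3 vertices, giving width 2; this decomposition certifies tw(G) ≤ 2. For the lower bound, G contains the cycle e–a–d–g–e, so G is not a forest; only forests have treewidth ≤ 1, hence tw(G) ≥ 2. Therefore the treewidth is 2.

2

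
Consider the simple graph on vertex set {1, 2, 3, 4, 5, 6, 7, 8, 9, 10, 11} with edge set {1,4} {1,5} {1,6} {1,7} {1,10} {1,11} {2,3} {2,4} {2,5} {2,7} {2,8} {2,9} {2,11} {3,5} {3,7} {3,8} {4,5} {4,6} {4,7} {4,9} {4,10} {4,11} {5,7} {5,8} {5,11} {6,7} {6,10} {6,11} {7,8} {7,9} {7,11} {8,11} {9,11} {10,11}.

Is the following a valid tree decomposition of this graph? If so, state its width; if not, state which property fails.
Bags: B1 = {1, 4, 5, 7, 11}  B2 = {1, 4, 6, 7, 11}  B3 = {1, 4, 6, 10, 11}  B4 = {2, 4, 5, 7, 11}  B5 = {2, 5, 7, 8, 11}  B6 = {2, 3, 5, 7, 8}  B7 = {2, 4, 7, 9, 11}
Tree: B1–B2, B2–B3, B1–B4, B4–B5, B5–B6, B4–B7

Yes; width 4.

Checking the three conditions: (i) the bags cover all of {1, 2, 3, 4, 5, 6, 7, 8, 9, 10, 11}; (ii) for each edge, some bag contains both endpoints; (iii) the bags containing any fixed vertex form a subtree. All hold, so the decomposition is valid with width 5 − 1 = 4.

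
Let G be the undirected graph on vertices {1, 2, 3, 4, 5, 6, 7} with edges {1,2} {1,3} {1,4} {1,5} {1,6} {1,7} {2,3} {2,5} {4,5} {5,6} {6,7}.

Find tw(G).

2

A width-2 tree decomposition is:
Bags: B1 = {1, 5, 6}  B2 = {1, 6, 7}  B3 = {1, 2, 5}  B4 = {1, 4, 5}  B5 = {1, 2, 3}
Tree: B1–B2, B1–B3, B3–B4, B3–B5
Each bag holds 3 vertices, so the decomposition has width 2, which upper-bounds the treewidth. For the lower bound, the 3 vertices {1, 2, 3} are pairwise adjacent, and any tree decomposition puts a clique entirely inside one bag — forcing width ≥ 2. Therefore the treewidth is 2.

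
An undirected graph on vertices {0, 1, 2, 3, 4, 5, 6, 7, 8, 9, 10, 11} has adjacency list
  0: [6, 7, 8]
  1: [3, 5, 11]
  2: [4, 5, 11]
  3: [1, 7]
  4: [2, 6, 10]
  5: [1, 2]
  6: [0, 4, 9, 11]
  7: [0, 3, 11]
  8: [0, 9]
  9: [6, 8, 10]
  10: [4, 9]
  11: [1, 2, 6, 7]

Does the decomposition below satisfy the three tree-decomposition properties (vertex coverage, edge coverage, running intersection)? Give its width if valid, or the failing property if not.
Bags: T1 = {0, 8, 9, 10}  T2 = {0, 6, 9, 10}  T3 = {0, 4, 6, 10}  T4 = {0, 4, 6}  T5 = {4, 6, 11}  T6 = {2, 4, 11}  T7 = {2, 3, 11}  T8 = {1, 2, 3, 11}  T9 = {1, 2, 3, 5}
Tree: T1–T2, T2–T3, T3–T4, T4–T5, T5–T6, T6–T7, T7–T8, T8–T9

A tree decomposition must satisfy three properties: every vertex lies in some bag; for every edge, both endpoints lie together in some bag; and for every vertex, the bags containing it form a connected subtree. Here vertex 7 appears in no bag, so the decomposition is invalid.

No — vertex 7 appears in no bag.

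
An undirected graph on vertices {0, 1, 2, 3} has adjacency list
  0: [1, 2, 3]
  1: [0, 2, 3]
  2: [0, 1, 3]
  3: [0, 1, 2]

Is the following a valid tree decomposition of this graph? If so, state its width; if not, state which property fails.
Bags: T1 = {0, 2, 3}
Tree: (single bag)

A tree decomposition must satisfy three properties: every vertex lies in some bag; for every edge, both endpoints lie together in some bag; and for every vertex, the bags containing it form a connected subtree. Here vertex 1 appears in no bag, so the decomposition is invalid.

No — vertex 1 appears in no bag.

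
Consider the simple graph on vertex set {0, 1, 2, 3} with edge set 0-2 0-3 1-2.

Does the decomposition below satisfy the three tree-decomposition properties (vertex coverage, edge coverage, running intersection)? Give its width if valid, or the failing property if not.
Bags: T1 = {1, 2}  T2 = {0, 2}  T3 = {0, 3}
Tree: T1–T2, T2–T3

Yes; width 1.

Every vertex of G appears in some bag (union = {0, 1, 2, 3}); every edge is covered by a bag; and for each vertex v the set of bags containing v is connected in the bag tree. The decomposition is therefore valid. The largest bag has 2 vertices, so the width is 1.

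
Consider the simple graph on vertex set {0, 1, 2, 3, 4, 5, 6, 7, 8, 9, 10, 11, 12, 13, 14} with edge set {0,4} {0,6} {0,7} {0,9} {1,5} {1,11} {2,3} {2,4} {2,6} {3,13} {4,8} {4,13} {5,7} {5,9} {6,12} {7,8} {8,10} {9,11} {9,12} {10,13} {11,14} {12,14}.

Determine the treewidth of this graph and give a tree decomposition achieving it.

Treewidth 3.
One such decomposition:
Bags: B1 = {1, 11, 12, 14}  B2 = {1, 9, 11, 12}  B3 = {1, 5, 9, 12}  B4 = {5, 6, 9, 12}  B5 = {0, 5, 6, 9}  B6 = {0, 5, 6, 7}  B7 = {0, 2, 6, 7}  B8 = {0, 2, 4, 7}  B9 = {2, 4, 7, 8}  B10 = {2, 3, 4, 8}  B11 = {3, 4, 8, 13}  B12 = {3, 8, 10, 13}
Tree: B1–B2, B2–B3, B3–B4, B4–B5, B5–B6, B6–B7, B7–B8, B8–B9, B9–B10, B10–B11, B11–B12

The largest bag has 4 vertices, giving width 3; this decomposition certifies tw(G) ≤ 3. For the lower bound: the 4 vertex sets {1,11,14}, {12}, {9}, {0,5,6,7} are disjoint, each induces a connected subgraph, and every pair is joined by at least one edge of G. Contracting each set to a single vertex therefore yields K_{4} as a minor, and since treewidth is minor-monotone, tw(G) ≥ tw(K_{4}) = 3. Hence tw(G) = 3 exactly.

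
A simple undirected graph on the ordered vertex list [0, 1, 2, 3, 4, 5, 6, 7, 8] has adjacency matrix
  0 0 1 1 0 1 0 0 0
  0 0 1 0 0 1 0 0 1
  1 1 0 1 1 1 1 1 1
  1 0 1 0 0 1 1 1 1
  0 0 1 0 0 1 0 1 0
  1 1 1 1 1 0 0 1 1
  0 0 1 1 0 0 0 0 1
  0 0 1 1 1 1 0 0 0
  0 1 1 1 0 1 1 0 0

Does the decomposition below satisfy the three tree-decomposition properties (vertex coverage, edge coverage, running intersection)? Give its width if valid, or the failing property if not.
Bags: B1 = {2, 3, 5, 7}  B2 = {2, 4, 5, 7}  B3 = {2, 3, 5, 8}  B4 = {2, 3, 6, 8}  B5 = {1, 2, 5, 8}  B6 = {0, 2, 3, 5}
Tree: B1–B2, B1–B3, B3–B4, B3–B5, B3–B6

Every vertex of G appears in some bag (union = {0, 1, 2, 3, 4, 5, 6, 7, 8}); every edge is covered by a bag; and for each vertex v the set of bags containing v is connected in the bag tree. The decomposition is therefore valid. The largest bag has 4 vertices, so the width is 3.

Yes; width 3.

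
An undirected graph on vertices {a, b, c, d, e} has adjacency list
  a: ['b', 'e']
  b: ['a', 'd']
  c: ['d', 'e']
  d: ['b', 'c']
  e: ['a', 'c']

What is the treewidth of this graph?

2

A width-2 tree decomposition is:
Bags: B1 = {a, b, d}  B2 = {a, c, d}  B3 = {a, c, e}
Tree: B1–B2, B2–B3
The largest bag has 3 vertices, giving width 2; this decomposition certifies tw(G) ≤ 2. For the lower bound, G contains the cycle a–b–d–c–e–a, so G is not a forest; only forests have treewidth ≤ 1, hence tw(G) ≥ 2. Combining the bounds, tw(G) = 2.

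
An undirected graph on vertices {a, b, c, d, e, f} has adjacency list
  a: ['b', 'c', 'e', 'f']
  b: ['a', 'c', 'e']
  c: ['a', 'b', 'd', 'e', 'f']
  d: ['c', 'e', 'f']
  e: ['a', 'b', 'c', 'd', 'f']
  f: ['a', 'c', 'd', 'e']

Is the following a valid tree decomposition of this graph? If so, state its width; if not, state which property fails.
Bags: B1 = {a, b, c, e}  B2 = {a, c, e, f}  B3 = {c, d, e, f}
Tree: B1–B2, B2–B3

Yes; width 3.

Vertex coverage: the bags together contain {a, b, c, d, e, f}, the full vertex set. Edge coverage: each edge of G has both endpoints in at least one bag. Running intersection: for every vertex, the bags containing it form a connected subtree. All three properties hold, so this is a valid tree decomposition of width max|bag| − 1 = 3, and hence tw(G) ≤ 3.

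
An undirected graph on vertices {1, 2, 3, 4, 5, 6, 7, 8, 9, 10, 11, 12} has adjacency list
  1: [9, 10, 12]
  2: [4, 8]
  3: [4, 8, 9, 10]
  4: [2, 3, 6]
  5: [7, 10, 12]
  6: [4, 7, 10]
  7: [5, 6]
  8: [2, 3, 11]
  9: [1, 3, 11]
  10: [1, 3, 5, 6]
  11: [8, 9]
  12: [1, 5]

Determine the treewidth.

3

A width-3 tree decomposition is:
Bags: B1 = {5, 6, 7, 12}  B2 = {5, 6, 10, 12}  B3 = {1, 6, 10, 12}  B4 = {1, 4, 6, 10}  B5 = {1, 3, 4, 10}  B6 = {1, 3, 4, 9}  B7 = {2, 3, 4, 9}  B8 = {2, 3, 8, 9}  B9 = {2, 8, 9, 11}
Tree: B1–B2, B2–B3, B3–B4, B4–B5, B5–B6, B6–B7, B7–B8, B8–B9
Every bag has size at most 4, so the width is 4 − 1 = 3 and tw(G) ≤ 3. For the lower bound: the 4 vertex sets {5,7,12}, {6}, {10}, {1,3,4,9} are disjoint, each induces a connected subgraph, and every pair is joined by at least one edge of G. Contracting each set to a single vertex therefore yields K_{4} as a minor, and since treewidth is minor-monotone, tw(G) ≥ tw(K_{4}) = 3. Combining the bounds, tw(G) = 3.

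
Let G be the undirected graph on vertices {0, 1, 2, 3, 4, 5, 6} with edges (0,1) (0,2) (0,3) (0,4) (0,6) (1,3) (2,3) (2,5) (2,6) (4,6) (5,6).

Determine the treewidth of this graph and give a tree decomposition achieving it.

Each bag holds 3 vertices, so the decomposition has width 2, which upper-bounds the treewidth. On the other hand G contains the 3-clique {0, 1, 3}. A clique must lie in a single bag of any decomposition, so no decomposition can have width below 2. Therefore the treewidth is 2.

Treewidth 2.
Bags: B1 = {0, 2, 3}  B2 = {0, 2, 6}  B3 = {2, 5, 6}  B4 = {0, 1, 3}  B5 = {0, 4, 6}
Tree: B1–B2, B2–B3, B1–B4, B2–B5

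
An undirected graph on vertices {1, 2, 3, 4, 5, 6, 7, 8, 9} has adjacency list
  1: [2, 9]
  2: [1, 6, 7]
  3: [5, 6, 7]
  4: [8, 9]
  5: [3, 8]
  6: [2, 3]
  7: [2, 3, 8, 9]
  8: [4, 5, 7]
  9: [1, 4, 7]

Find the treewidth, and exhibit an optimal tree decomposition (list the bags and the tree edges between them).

Treewidth 3.
Bags: B1 = {1, 2, 3, 6}  B2 = {1, 2, 3, 7}  B3 = {1, 3, 7, 9}  B4 = {3, 5, 7, 9}  B5 = {5, 7, 8, 9}  B6 = {4, 5, 8, 9}
Tree: B1–B2, B2–B3, B3–B4, B4–B5, B5–B6

Every bag has size at most 4, so the width is 4 − 1 = 3 and tw(G) ≤ 3. For the lower bound: the 4 vertex sets {1,2,6}, {3}, {7}, {4,5,8,9} are disjoint, each induces a connected subgraph, and every pair is joined by at least one edge of G. Contracting each set to a single vertex therefore yields K_{4} as a minor, and since treewidth is minor-monotone, tw(G) ≥ tw(K_{4}) = 3. Hence tw(G) = 3 exactly.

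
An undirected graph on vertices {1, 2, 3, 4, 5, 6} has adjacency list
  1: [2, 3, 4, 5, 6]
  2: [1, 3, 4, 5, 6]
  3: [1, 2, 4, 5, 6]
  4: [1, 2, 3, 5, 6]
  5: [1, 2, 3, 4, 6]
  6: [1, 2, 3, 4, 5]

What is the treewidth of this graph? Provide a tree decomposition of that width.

Treewidth 5.
Bags: B1 = {1, 2, 3, 4, 5, 6}
Tree: (single bag)

With just one bag of size 6, the width is 6 − 1 = 5, so tw(G) ≤ 5. For the lower bound, the 6 vertices {1, 2, 3, 4, 5, 6} are pairwise adjacent, and any tree decomposition puts a clique entirely inside one bag — forcing width ≥ 5. Hence tw(G) = 5 exactly.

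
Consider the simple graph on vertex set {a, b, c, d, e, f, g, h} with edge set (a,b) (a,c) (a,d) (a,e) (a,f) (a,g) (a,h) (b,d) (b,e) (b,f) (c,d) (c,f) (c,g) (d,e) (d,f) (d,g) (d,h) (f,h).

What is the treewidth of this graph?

3

A width-3 tree decomposition is:
Bags: B1 = {a, b, d, f}  B2 = {a, b, d, e}  B3 = {a, c, d, f}  B4 = {a, c, d, g}  B5 = {a, d, f, h}
Tree: B1–B2, B1–B3, B3–B4, B1–B5
Each bag holds 4 vertices, so the decomposition has width 3, which upper-bounds the treewidth. For the lower bound, the 4 vertices {a, c, d, g} are pairwise adjacent, and any tree decomposition puts a clique entirely inside one bag — forcing width ≥ 3. Combining the bounds, tw(G) = 3.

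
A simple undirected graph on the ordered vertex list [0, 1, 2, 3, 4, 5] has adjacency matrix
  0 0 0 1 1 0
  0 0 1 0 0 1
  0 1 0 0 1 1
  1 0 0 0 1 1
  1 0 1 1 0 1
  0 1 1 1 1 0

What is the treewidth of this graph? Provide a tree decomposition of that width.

Treewidth 2.
One such decomposition:
Bags: B1 = {3, 4, 5}  B2 = {2, 4, 5}  B3 = {0, 3, 4}  B4 = {1, 2, 5}
Tree: B1–B2, B1–B3, B2–B4

Each bag holds 3 vertices, so the decomposition has width 2, which upper-bounds the treewidth. For the lower bound, the 3 vertices {1, 2, 5} are pairwise adjacent, and any tree decomposition puts a clique entirely inside one bag — forcing width ≥ 2. Therefore the treewidth is 2.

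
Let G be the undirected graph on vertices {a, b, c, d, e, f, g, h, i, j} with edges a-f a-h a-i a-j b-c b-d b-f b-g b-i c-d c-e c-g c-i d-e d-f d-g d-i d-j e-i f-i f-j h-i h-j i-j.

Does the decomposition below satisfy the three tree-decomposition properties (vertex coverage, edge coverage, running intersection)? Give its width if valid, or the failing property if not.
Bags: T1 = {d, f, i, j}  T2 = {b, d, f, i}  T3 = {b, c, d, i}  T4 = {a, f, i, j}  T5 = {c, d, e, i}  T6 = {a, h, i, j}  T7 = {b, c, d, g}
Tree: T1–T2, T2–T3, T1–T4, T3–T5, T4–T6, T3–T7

Yes; width 3.

Checking the three conditions: (i) the bags cover all of {a, b, c, d, e, f, g, h, i, j}; (ii) for each edge, some bag contains both endpoints; (iii) the bags containing any fixed vertex form a subtree. All hold, so the decomposition is valid with width 4 − 1 = 3.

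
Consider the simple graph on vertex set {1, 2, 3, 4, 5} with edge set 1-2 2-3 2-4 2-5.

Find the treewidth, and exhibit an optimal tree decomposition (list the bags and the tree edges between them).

Every bag has size at most 2, so the width is 2 − 1 = 1 and tw(G) ≤ 1. Since G has at least one edge (e.g. 2–1), it is not an edgeless graph, so tw(G) ≥ 1. Therefore the treewidth is 1.

Treewidth 1.
One optimal decomposition is:
Bags: B1 = {1, 2}  B2 = {2, 5}  B3 = {2, 4}  B4 = {2, 3}
Tree: B1–B2, B2–B3, B3–B4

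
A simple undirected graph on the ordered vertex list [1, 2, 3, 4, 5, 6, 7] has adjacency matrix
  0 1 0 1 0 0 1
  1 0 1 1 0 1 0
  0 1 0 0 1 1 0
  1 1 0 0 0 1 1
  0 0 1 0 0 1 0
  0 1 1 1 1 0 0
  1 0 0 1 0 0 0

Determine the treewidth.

2

A width-2 tree decomposition is:
Bags: B1 = {1, 4, 7}  B2 = {1, 2, 4}  B3 = {2, 4, 6}  B4 = {2, 3, 6}  B5 = {3, 5, 6}
Tree: B1–B2, B2–B3, B3–B4, B4–B5
The largest bag has 3 vertices, giving width 2; this decomposition certifies tw(G) ≤ 2. On the other hand G contains the 3-clique {2, 3, 6}. A clique must lie in a single bag of any decomposition, so no decomposition can have width below 2. The upper and lower bounds meet at 2, so that is the treewidth.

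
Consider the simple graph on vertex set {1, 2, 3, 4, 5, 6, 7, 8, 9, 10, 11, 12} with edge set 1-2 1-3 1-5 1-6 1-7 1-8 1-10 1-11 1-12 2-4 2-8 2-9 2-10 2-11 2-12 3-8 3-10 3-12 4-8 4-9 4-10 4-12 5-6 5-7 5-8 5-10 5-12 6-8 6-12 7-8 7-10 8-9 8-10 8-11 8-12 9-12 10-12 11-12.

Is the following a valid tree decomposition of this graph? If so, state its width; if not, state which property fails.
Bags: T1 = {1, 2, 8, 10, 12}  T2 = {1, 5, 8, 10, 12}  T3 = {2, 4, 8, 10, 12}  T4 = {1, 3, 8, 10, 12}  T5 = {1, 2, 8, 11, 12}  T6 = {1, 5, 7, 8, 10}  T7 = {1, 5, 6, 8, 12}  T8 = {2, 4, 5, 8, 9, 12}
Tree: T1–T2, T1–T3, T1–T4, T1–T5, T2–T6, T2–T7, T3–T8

A tree decomposition must satisfy three properties: every vertex lies in some bag; for every edge, both endpoints lie together in some bag; and for every vertex, the bags containing it form a connected subtree. Here bags containing vertex 5 are not connected in the tree, so the decomposition is invalid.

No — bags containing vertex 5 are not connected in the tree.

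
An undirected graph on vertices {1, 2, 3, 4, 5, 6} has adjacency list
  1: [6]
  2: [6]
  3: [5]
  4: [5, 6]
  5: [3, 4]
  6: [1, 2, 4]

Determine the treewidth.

1

A width-1 tree decomposition is:
Bags: B1 = {2, 6}  B2 = {4, 6}  B3 = {4, 5}  B4 = {3, 5}  B5 = {1, 6}
Tree: B1–B2, B2–B3, B3–B4, B1–B5
Every bag has size at most 2, so the width is 2 − 1 = 1 and tw(G) ≤ 1. G has an edge, so its treewidth is at least 1. The upper and lower bounds meet at 1, so that is the treewidth.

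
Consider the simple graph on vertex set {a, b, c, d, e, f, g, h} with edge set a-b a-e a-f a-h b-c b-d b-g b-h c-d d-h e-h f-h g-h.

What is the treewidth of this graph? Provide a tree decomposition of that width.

Every bag has size at most 3, so the width is 3 − 1 = 2 and tw(G) ≤ 2. For the lower bound, the 3 vertices {a, e, h} are pairwise adjacent, and any tree decomposition puts a clique entirely inside one bag — forcing width ≥ 2. Therefore the treewidth is 2.

Treewidth 2.
One such decomposition:
Bags: B1 = {b, g, h}  B2 = {a, b, h}  B3 = {a, e, h}  B4 = {b, d, h}  B5 = {a, f, h}  B6 = {b, c, d}
Tree: B1–B2, B2–B3, B2–B4, B3–B5, B4–B6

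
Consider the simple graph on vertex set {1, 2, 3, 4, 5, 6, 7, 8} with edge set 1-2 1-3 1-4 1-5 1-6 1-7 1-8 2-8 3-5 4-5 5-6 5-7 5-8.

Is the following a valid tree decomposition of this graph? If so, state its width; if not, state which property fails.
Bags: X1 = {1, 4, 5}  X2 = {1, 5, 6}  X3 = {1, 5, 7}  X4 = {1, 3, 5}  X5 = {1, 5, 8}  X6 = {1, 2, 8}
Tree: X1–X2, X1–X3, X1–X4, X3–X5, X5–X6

Yes; width 2.

Vertex coverage: the bags together contain {1, 2, 3, 4, 5, 6, 7, 8}, the full vertex set. Edge coverage: each edge of G has both endpoints in at least one bag. Running intersection: for every vertex, the bags containing it form a connected subtree. All three properties hold, so this is a valid tree decomposition of width max|bag| − 1 = 2, and hence tw(G) ≤ 2.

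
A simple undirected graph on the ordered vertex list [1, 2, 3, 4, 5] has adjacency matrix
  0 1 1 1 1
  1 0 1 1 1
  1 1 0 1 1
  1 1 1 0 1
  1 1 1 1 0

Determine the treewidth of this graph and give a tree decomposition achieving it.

With just one bag of size 5, the width is 5 − 1 = 4, so tw(G) ≤ 4. On the other hand G contains the 5-clique {1, 2, 3, 4, 5}. A clique must lie in a single bag of any decomposition, so no decomposition can have width below 4. Hence tw(G) = 4 exactly.

Treewidth 4.
Bags: B1 = {1, 2, 3, 4, 5}
Tree: (single bag)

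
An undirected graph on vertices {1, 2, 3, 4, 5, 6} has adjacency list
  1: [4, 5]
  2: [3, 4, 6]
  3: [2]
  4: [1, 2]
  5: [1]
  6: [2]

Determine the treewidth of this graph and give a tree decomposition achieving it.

Treewidth 1.
One optimal decomposition is:
Bags: B1 = {2, 4}  B2 = {2, 3}  B3 = {1, 4}  B4 = {2, 6}  B5 = {1, 5}
Tree: B1–B2, B1–B3, B2–B4, B3–B5

Every bag has size at most 2, so the width is 2 − 1 = 1 and tw(G) ≤ 1. G has an edge, so its treewidth is at least 1. Hence tw(G) = 1 exactly.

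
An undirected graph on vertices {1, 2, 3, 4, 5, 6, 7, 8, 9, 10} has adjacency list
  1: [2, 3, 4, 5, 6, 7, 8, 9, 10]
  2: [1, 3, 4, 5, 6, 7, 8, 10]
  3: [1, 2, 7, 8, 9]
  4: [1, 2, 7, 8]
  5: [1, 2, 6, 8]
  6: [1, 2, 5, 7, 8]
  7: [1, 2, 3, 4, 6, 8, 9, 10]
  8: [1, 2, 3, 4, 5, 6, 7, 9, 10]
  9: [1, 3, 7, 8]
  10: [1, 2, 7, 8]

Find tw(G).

4

A width-4 tree decomposition is:
Bags: B1 = {1, 2, 3, 7, 8}  B2 = {1, 2, 6, 7, 8}  B3 = {1, 2, 5, 6, 8}  B4 = {1, 2, 7, 8, 10}  B5 = {1, 2, 4, 7, 8}  B6 = {1, 3, 7, 8, 9}
Tree: B1–B2, B2–B3, B2–B4, B4–B5, B1–B6
Each bag holds 5 vertices, so the decomposition has width 4, which upper-bounds the treewidth. For the lower bound, the 5 vertices {1, 3, 7, 8, 9} are pairwise adjacent, and any tree decomposition puts a clique entirely inside one bag — forcing width ≥ 4. Hence tw(G) = 4 exactly.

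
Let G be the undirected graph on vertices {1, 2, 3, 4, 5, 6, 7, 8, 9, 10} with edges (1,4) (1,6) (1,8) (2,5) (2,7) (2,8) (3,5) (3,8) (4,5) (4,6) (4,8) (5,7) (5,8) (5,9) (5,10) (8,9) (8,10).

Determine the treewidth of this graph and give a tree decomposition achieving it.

Treewidth 2.
Bags: B1 = {5, 8, 9}  B2 = {5, 8, 10}  B3 = {3, 5, 8}  B4 = {4, 5, 8}  B5 = {1, 4, 8}  B6 = {2, 5, 8}  B7 = {1, 4, 6}  B8 = {2, 5, 7}
Tree: B1–B2, B2–B3, B2–B4, B4–B5, B3–B6, B5–B7, B6–B8

The largest bag has 3 vertices, giving width 2; this decomposition certifies tw(G) ≤ 2. On the other hand G contains the 3-clique {1, 4, 8}. A clique must lie in a single bag of any decomposition, so no decomposition can have width below 2. Hence tw(G) = 2 exactly.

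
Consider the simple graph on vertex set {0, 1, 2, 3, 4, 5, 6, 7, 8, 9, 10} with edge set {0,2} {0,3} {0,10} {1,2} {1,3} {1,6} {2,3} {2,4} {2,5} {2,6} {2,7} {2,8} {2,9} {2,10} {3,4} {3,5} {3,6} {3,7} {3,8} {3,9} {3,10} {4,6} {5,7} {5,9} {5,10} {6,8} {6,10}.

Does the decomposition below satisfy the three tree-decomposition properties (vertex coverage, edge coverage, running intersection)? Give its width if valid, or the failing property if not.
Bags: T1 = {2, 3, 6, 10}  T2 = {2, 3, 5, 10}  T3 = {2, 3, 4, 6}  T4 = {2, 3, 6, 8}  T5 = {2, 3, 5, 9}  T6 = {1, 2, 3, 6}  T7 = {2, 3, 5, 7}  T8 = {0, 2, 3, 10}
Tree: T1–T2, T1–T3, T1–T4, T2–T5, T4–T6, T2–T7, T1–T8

Checking the three conditions: (i) the bags cover all of {0, 1, 2, 3, 4, 5, 6, 7, 8, 9, 10}; (ii) for each edge, some bag contains both endpoints; (iii) the bags containing any fixed vertex form a subtree. All hold, so the decomposition is valid with width 4 − 1 = 3.

Yes; width 3.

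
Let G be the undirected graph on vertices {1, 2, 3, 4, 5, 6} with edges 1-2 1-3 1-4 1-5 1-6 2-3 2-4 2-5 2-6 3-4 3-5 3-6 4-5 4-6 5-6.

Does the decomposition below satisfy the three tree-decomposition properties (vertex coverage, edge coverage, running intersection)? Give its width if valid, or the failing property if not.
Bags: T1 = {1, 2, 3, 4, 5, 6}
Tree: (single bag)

Vertex coverage: the bags together contain {1, 2, 3, 4, 5, 6}, the full vertex set. Edge coverage: each edge of G has both endpoints in at least one bag. Running intersection: for every vertex, the bags containing it form a connected subtree. All three properties hold, so this is a valid tree decomposition of width max|bag| − 1 = 5, and hence tw(G) ≤ 5.

Yes; width 5.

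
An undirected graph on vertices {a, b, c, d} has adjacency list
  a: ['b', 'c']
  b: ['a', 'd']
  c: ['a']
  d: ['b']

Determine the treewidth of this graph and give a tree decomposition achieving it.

Treewidth 1.
Bags: B1 = {a, c}  B2 = {a, b}  B3 = {b, d}
Tree: B1–B2, B2–B3

Each bag holds 2 vertices, so the decomposition has width 1, which upper-bounds the treewidth. Any graph with an edge has treewidth ≥ 1, and G has the edge c–a. Hence tw(G) = 1 exactly.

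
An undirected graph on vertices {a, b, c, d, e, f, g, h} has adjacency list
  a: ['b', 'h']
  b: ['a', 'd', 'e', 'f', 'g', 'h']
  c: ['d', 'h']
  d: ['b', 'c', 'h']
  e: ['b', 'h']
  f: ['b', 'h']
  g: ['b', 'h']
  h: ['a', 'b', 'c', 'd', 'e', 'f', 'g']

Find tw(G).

A width-2 tree decomposition is:
Bags: B1 = {b, g, h}  B2 = {b, e, h}  B3 = {a, b, h}  B4 = {b, d, h}  B5 = {b, f, h}  B6 = {c, d, h}
Tree: B1–B2, B1–B3, B1–B4, B4–B5, B4–B6
Each bag holds 3 vertices, so the decomposition has width 2, which upper-bounds the treewidth. On the other hand G contains the 3-clique {c, d, h}. A clique must lie in a single bag of any decomposition, so no decomposition can have width below 2. Hence tw(G) = 2 exactly.

2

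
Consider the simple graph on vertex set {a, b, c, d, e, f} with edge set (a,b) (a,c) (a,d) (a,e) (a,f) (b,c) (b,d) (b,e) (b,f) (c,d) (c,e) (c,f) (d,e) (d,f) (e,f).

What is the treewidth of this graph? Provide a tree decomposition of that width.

Treewidth 5.
One such decomposition:
Bags: B1 = {a, b, c, d, e, f}
Tree: (single bag)

With just one bag of size 6, the width is 6 − 1 = 5, so tw(G) ≤ 5. Conversely, {a, b, c, d, e, f} is a clique of size 6, and the vertices of any clique must share a bag in every tree decomposition; so some bag has ≥ 6 vertices and tw(G) ≥ 5. Combining the bounds, tw(G) = 5.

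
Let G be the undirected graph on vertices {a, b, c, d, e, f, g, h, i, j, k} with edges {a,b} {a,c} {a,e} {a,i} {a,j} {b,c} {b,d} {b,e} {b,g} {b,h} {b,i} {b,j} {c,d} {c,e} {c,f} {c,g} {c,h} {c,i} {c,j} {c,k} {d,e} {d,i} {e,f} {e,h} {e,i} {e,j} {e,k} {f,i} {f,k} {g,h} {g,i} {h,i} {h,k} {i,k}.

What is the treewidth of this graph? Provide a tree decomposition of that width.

Treewidth 4.
One such decomposition:
Bags: B1 = {a, b, c, e, i}  B2 = {b, c, e, h, i}  B3 = {a, b, c, e, j}  B4 = {b, c, d, e, i}  B5 = {c, e, h, i, k}  B6 = {c, e, f, i, k}  B7 = {b, c, g, h, i}
Tree: B1–B2, B1–B3, B2–B4, B2–B5, B5–B6, B2–B7

Each bag holds 5 vertices, so the decomposition has width 4, which upper-bounds the treewidth. For the lower bound, the 5 vertices {a, b, c, e, j} are pairwise adjacent, and any tree decomposition puts a clique entirely inside one bag — forcing width ≥ 4. Hence tw(G) = 4 exactly.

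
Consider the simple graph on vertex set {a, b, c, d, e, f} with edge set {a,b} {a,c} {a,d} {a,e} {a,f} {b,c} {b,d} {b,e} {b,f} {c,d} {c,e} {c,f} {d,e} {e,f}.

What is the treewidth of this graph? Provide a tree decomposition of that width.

The largest bag has 5 vertices, giving width 4; this decomposition certifies tw(G) ≤ 4. On the other hand G contains the 5-clique {a, b, c, d, e}. A clique must lie in a single bag of any decomposition, so no decomposition can have width below 4. Combining the bounds, tw(G) = 4.

Treewidth 4.
One such decomposition:
Bags: B1 = {a, b, c, d, e}  B2 = {a, b, c, e, f}
Tree: B1–B2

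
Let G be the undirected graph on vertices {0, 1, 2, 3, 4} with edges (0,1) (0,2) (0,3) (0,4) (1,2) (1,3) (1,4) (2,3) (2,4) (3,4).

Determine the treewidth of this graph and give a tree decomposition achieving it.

A single bag containing all 5 vertices is trivially a valid decomposition of width 4. Conversely, {0, 1, 2, 3, 4} is a clique of size 5, and the vertices of any clique must share a bag in every tree decomposition; so some bag has ≥ 5 vertices and tw(G) ≥ 4. Combining the bounds, tw(G) = 4.

Treewidth 4.
One such decomposition:
Bags: B1 = {0, 1, 2, 3, 4}
Tree: (single bag)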